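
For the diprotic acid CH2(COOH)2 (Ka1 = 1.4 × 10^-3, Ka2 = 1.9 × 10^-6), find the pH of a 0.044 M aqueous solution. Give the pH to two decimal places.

pH = 2.14

Since Ka1 ≫ Ka2, the first ionization dominates [H+].
Ka1 = x²/(0.044 − x) = 1.4 × 10^-3
Solving the quadratic: x = (−Ka1 + √(Ka1² + 4·Ka1·C₀))/2 = 7.18 × 10^-3 M
pH = −log(7.18 × 10^-3) = 2.14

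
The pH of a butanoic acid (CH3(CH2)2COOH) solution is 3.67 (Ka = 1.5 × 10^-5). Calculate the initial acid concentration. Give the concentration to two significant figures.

[H+] = 10^(-3.67) = 2.14 × 10^-4 M = x
Ka = x²/(C₀ − x) ⇒ C₀ = x + x²/Ka
C₀ = 2.14 × 10^-4 + (2.14 × 10^-4)²/(1.5 × 10^-5) = 3.27 × 10^-3 M

C₀ = 3.3 × 10^-3 M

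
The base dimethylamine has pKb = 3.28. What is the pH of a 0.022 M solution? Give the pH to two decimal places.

pH = 11.50

(CH3)2NH + H2O ⇌ (CH3)2NH2+ + OH-
Kb = 10^(−3.28) = 5.25 × 10^-4
From the ICE table, Kb = [OH-]²/(0.022 − [OH-]) = 5.25 × 10^-4.
The 5% rule fails; solving [OH-]² + Kb·[OH-] − Kb·C₀ = 0 exactly:
[OH-] = (−Kb + √(Kb² + 4·Kb·C₀))/2 = 3.15 × 10^-3 M
pOH = 2.50, so pH = 14.00 − pOH = 11.50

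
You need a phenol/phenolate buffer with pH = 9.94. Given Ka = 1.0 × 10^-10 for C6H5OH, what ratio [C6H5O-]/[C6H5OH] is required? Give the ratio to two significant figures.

ratio = 0.87

pKa = -log(1.0 × 10^-10) = 10.000
pH = pKa + log(r) ⇒ log(r) = 9.94 − 10.000 = -0.060
r = [C6H5O-]/[C6H5OH] = 10^(-0.060) = 0.871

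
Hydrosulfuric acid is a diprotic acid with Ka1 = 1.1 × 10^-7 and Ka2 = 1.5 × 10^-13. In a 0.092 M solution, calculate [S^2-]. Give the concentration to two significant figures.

1.5 × 10^-13 M

First ionization gives [H+] ≈ [HS-] = 1.01 × 10^-4 M.
Second step: Ka2 = [H+][S^2-]/[HS-] ≈ [S^2-] (since [H+] ≈ [HS-]).
So [S^2-] ≈ Ka2.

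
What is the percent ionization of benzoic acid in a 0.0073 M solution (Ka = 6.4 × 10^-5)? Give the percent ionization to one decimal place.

C6H5COOH ⇌ C6H5COO- + H+; let x = [H+] at equilibrium.
Ka = x²/(C₀ − x); solving the quadratic gives x = 6.52 × 10^-4 M.
% ionization = x/C₀ × 100% = 6.52 × 10^-4/0.0073 × 100% = 8.9%

8.9%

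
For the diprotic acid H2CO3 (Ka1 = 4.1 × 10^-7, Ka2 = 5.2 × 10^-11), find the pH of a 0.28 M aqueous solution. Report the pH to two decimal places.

pH = 3.47

Since Ka1 ≫ Ka2, the first ionization dominates [H+].
Ka1 = x²/(0.28 − x) = 4.1 × 10^-7
x ≈ √(4.1 × 10^-7 × 0.28) = 3.39 × 10^-4 M
pH = −log(3.39 × 10^-4) = 3.47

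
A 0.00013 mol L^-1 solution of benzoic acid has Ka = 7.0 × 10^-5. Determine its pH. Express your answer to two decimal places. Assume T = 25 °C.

pH = 4.18

C6H5COOH ⇌ C6H5COO- + H+
From the ICE table, Ka = x²/(0.00013 − x) = 7.0 × 10^-5.
Here C₀/Ka ≈ 1.86, so the small-x approximation fails. Use the quadratic:
x = [−7e-05 + √(7e-05² + 3.64e-08)]/2 = 6.66 × 10^-5 M
pH = −log[H+] = −log(6.66 × 10^-5) = 4.18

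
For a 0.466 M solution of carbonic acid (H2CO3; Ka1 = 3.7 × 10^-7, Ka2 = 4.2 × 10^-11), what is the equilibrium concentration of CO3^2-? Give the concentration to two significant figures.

4.2 × 10^-11 M

First ionization gives [H+] ≈ [HCO3-] = 4.15 × 10^-4 M.
Second step: Ka2 = [H+][CO3^2-]/[HCO3-] ≈ [CO3^2-] (since [H+] ≈ [HCO3-]).
So [CO3^2-] ≈ Ka2.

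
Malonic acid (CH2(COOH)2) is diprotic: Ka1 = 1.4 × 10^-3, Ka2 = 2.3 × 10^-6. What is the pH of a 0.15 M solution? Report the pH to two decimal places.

pH = 1.86

Since Ka1 ≫ Ka2, the first ionization dominates [H+].
Ka1 = x²/(0.15 − x) = 1.4 × 10^-3
Solving the quadratic: x = (−Ka1 + √(Ka1² + 4·Ka1·C₀))/2 = 1.38 × 10^-2 M
pH = −log(1.38 × 10^-2) = 1.86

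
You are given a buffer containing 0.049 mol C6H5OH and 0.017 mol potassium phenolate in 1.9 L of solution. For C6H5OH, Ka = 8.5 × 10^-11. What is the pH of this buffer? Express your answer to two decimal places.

pH = 9.61

pKa = −log(8.5 × 10^-11) = 10.071
Henderson–Hasselbalch: pH = pKa + log([C6H5O-]/[C6H5OH]) = 10.071 + log(0.017/0.049)
pH = 10.071 + (-0.460) = 9.61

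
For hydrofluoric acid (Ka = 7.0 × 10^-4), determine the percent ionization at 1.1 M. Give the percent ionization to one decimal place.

2.5%

HF ⇌ F- + H+; let x = [H+] at equilibrium.
x ≈ √(Ka·C₀) = √(7.0 × 10^-4 × 1.1) = 2.77 × 10^-2 M
Fraction ionized = 2.77 × 10^-2 / 1.1 = 0.0252 → 2.5%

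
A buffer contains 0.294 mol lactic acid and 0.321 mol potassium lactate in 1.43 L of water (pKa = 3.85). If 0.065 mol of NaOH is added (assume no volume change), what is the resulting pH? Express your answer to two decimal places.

After neutralization: n(CH3CH(OH)COOH) = 0.229 mol, n(CH3CH(OH)COO-) = 0.386 mol.
Henderson–Hasselbalch with mole ratio 0.386/0.229: pH = 3.85 + (+0.227)

pH = 4.08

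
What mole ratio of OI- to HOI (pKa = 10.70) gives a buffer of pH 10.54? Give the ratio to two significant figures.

ratio = 0.69

pH = pKa + log(r) ⇒ log(r) = 10.54 − 10.70 = -0.16
r = [OI-]/[HOI] = 10^(-0.16) = 0.692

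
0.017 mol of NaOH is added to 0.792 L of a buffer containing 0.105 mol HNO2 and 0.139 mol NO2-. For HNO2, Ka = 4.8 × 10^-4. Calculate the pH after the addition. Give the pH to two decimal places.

After neutralization: n(HNO2) = 0.088 mol, n(NO2-) = 0.156 mol.
pKa = −log(4.8 × 10^-4) = 3.319
Henderson–Hasselbalch with mole ratio 0.156/0.088: pH = 3.319 + (+0.249)

pH = 3.57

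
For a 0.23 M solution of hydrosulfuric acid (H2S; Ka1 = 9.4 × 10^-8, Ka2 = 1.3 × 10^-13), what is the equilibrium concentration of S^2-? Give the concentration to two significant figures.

First ionization gives [H+] ≈ [HS-] = 1.47 × 10^-4 M.
Second step: Ka2 = [H+][S^2-]/[HS-] ≈ [S^2-] (since [H+] ≈ [HS-]).
So [S^2-] ≈ Ka2.

1.3 × 10^-13 M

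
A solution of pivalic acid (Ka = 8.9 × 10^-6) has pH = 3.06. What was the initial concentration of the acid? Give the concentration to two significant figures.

C₀ = 8.6 × 10^-2 M

[H+] = 10^(-3.06) = 8.71 × 10^-4 M = x
Ka = x²/(C₀ − x) ⇒ C₀ = x + x²/Ka
C₀ = 8.71 × 10^-4 + (8.71 × 10^-4)²/(8.9 × 10^-6) = 8.61 × 10^-2 M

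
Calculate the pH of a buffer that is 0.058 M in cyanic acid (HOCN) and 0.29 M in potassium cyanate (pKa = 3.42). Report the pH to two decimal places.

pH = pKa + log([A⁻]/[HA]) = 3.42 + log(0.29/0.058)
pH = 3.42 + (+0.699) = 4.12

pH = 4.12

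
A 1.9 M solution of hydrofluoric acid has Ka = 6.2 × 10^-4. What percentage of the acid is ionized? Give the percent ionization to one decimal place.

HF ⇌ F- + H+; let x = [H+] at equilibrium.
x ≈ √(Ka·C₀) = √(6.2 × 10^-4 × 1.9) = 3.43 × 10^-2 M
% ionization = x/C₀ × 100% = 3.43 × 10^-2/1.9 × 100% = 1.8%

1.8%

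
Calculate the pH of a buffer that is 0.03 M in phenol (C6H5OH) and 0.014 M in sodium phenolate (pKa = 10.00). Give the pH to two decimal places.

pH = 9.67

pH = pKa + log([A⁻]/[HA]) = 10.00 + log(0.014/0.03)
pH = 10.00 + (-0.331) = 9.67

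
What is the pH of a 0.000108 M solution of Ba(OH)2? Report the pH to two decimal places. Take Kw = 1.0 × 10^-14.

pH = 10.33

Ba(OH)2 is a strong base (each formula unit releases 2 OH-); [OH-] = 0.000216 M.
pOH = -log(0.000216) = 3.67
pH = 14.00 - 3.67 = 10.33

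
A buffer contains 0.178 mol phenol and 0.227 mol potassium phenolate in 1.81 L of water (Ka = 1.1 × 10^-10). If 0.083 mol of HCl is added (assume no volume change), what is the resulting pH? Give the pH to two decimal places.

pH = 9.70

Added H+ converts C6H5O- to C6H5OH: C6H5OH → 0.261 mol, C6H5O- → 0.144 mol.
pKa = −log(1.1 × 10^-10) = 9.959
pH = pKa + log([A⁻]/[HA]) = 9.959 + log(0.144/0.261) = 9.959 -0.258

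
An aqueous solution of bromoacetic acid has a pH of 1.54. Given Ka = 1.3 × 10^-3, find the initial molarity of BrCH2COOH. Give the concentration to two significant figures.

C₀ = 6.7 × 10^-1 M

[H+] = 10^(-1.54) = 2.88 × 10^-2 M = x
Ka = x²/(C₀ − x) ⇒ C₀ = x + x²/Ka
C₀ = 2.88 × 10^-2 + (2.88 × 10^-2)²/(1.3 × 10^-3) = 6.67 × 10^-1 M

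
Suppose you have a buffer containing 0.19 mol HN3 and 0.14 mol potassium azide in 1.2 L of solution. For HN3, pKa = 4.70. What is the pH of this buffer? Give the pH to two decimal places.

pH = 4.57

Henderson–Hasselbalch: pH = pKa + log([N3-]/[HN3]) = 4.70 + log(0.14/0.19)
pH = 4.70 + (-0.133) = 4.57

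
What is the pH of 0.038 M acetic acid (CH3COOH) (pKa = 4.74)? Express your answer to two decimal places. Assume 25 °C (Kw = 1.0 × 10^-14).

pH = 3.08

CH3COOH ⇌ CH3COO- + H+
Ka = 10^(−4.74) = 1.82 × 10^-5
Let x = [H+] at equilibrium. Ka = x²/(0.038 − x).
Since Ka ≪ C₀, x ≈ √(Ka·C₀) = 8.32 × 10^-4 M.
(x/C₀ = 2.2% < 5%, so the approximation holds.)
pH = −log[H+] = −log(8.32 × 10^-4) = 3.08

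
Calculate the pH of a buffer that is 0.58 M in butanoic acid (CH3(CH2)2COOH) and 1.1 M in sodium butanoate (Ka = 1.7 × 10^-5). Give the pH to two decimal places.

pKa = −log(1.7 × 10^-5) = 4.770
pH = pKa + log([A⁻]/[HA]) = 4.770 + log(1.1/0.58)
pH = 4.770 + (+0.278) = 5.05

pH = 5.05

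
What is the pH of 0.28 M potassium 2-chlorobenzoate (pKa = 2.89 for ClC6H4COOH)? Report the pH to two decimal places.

ClC6H4COO- is the conjugate base of the weak acid ClC6H4COOH.
Ka = 10^(−2.89) = 1.29 × 10^-3
Kb = Kw/Ka = 1.0×10^-14 / 1.29 × 10^-3 = 7.75 × 10^-12
Kb = [OH-]²/(0.28 − [OH-]) = 7.75 × 10^-12
Since Kb ≪ C₀, [OH-] ≈ √(Kb·C₀) = 1.47 × 10^-6 M.
pOH = −log(1.47 × 10^-6) = 5.83; pH = 14.00 − 5.83 = 8.17

pH = 8.17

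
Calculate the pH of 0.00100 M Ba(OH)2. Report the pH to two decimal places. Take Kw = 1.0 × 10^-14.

Ba(OH)2 is a strong base (each formula unit releases 2 OH-); [OH-] = 0.002 M.
pOH = -log(0.002) = 2.70
pH = 14.00 - 2.70 = 11.30

pH = 11.30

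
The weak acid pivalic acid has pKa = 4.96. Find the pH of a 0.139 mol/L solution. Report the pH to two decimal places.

(CH3)3CCOOH ⇌ (CH3)3CCOO- + H+
Ka = 10^(−4.96) = 1.10 × 10^-5
Ka = x²/(0.139 − x) = 1.10 × 10^-5
Assume x ≪ 0.139: x ≈ √(1.10 × 10^-5 × 0.139) = 1.24 × 10^-3 M
pH = −log(1.24 × 10^-3) = 2.91

pH = 2.91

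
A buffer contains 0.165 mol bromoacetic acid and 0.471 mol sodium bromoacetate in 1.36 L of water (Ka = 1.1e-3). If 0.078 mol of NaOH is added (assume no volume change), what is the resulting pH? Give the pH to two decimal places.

pH = 3.76

OH- converts BrCH2COOH to BrCH2COO-: BrCH2COOH → 0.087 mol, BrCH2COO- → 0.549 mol.
pKa = −log(1.1 × 10^-3) = 2.959
pH = pKa + log(n_BrCH2COO-/n_BrCH2COOH) = 2.959 + log(0.549/0.087) = 2.959 + (+0.800)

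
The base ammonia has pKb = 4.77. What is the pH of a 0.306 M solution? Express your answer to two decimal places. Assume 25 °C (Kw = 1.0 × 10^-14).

pH = 11.36

NH3 + H2O ⇌ NH4+ + OH-
Kb = 10^(−4.77) = 1.70 × 10^-5
Kb = [OH-]²/(0.306 − [OH-]) = 1.70 × 10^-5
Neglecting [OH-] in the denominator: [OH-] = √(1.70 × 10^-5 × 0.306) = 2.28 × 10^-3 M
([OH-]/C₀ = 0.75% < 5%, so the approximation holds.)
pOH = −log(2.28 × 10^-3) = 2.64; pH = 14.00 − 2.64 = 11.36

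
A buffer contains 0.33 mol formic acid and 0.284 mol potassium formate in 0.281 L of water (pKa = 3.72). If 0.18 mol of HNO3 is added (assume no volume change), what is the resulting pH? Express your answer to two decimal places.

Added H+ converts HCOO- to HCOOH: HCOOH → 0.51 mol, HCOO- → 0.104 mol.
pH = pKa + log(n_HCOO-/n_HCOOH) = 3.72 + log(0.104/0.51) = 3.72 + (-0.691)

pH = 3.03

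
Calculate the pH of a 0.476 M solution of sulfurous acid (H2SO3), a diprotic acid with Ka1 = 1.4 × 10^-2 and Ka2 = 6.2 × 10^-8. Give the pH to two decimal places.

pH = 1.13

Since Ka1 ≫ Ka2, the first ionization dominates [H+].
Ka1 = x²/(0.476 − x) = 1.4 × 10^-2
Solving the quadratic: x = (−Ka1 + √(Ka1² + 4·Ka1·C₀))/2 = 7.49 × 10^-2 M
pH = −log(7.49 × 10^-2) = 1.13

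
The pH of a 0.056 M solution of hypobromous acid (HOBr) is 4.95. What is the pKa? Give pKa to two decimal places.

[H+] = 10^(-4.95) = 1.12 × 10^-5 M
At equilibrium [HA] = 0.056 − 1.12 × 10^-5 = 5.60 × 10^-2 M
Ka = [H+][A-]/[HA] = (1.12 × 10^-5)² / 5.60 × 10^-2 = 2.24 × 10^-9
pKa = -log(2.24 × 10^-9) = 8.65

pKa = 8.65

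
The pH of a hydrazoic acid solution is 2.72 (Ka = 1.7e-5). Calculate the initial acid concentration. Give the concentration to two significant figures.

C₀ = 2.2 × 10^-1 M

[H+] = 10^(-2.72) = 1.91 × 10^-3 M = x
Ka = x²/(C₀ − x) ⇒ C₀ = x + x²/Ka
C₀ = 1.91 × 10^-3 + (1.91 × 10^-3)²/(1.7 × 10^-5) = 2.17 × 10^-1 M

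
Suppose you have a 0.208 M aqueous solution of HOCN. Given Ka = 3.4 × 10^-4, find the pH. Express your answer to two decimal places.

HOCN ⇌ OCN- + H+
From the ICE table, Ka = [H+]²/(0.208 − [H+]) = 3.4 × 10^-4.
Neglecting [H+] in the denominator: [H+] = √(3.4 × 10^-4 × 0.208) = 8.41 × 10^-3 M
pH = −log(8.41 × 10^-3) = 2.08

pH = 2.08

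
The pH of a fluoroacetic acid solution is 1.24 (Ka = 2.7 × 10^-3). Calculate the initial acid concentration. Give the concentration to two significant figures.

[H+] = 10^(-1.24) = 5.75 × 10^-2 M = x
Ka = x²/(C₀ − x) ⇒ C₀ = x + x²/Ka
C₀ = 5.75 × 10^-2 + (5.75 × 10^-2)²/(2.7 × 10^-3) = 1.28 M

C₀ = 1.3 M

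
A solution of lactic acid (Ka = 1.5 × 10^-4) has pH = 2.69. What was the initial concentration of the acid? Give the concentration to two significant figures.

C₀ = 3.0 × 10^-2 M

[H+] = 10^(-2.69) = 2.04 × 10^-3 M = x
Ka = x²/(C₀ − x) ⇒ C₀ = x + x²/Ka
C₀ = 2.04 × 10^-3 + (2.04 × 10^-3)²/(1.5 × 10^-4) = 2.98 × 10^-2 M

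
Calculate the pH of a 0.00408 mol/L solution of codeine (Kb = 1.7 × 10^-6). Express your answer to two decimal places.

pH = 9.92

C18H21NO3 + H2O ⇌ C18H22NO3+ + OH-
Kb = [OH-]²/(0.00408 − [OH-]) = 1.7 × 10^-6
Since Kb ≪ C₀, [OH-] ≈ √(Kb·C₀) = 8.33 × 10^-5 M.
pOH = −log(8.33 × 10^-5) = 4.08; pH = 14.00 − 4.08 = 9.92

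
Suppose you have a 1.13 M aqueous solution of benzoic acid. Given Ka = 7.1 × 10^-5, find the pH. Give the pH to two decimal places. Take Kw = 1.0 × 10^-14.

C6H5COOH ⇌ C6H5COO- + H+
From the ICE table, Ka = [H+]²/(1.13 − [H+]) = 7.1 × 10^-5.
Assume [H+] ≪ 1.13: [H+] ≈ √(7.1 × 10^-5 × 1.13) = 8.96 × 10^-3 M
([H+]/C₀ = 0.79% < 5%, so the approximation holds.)
pH = −log[H+] = −log(8.96 × 10^-3) = 2.05

pH = 2.05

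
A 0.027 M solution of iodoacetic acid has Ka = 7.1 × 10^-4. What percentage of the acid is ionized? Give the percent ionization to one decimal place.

ICH2COOH ⇌ ICH2COO- + H+; let x = [H+] at equilibrium.
Solve x² + 0.00071x − 1.92e-05 = 0 → x = 4.04 × 10^-3 M
Fraction ionized = 4.04 × 10^-3 / 0.027 = 0.1496 → 15.0%

15.0%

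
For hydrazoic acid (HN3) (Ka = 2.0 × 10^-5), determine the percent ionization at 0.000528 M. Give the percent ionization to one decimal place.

17.7%

HN3 ⇌ N3- + H+; let x = [H+] at equilibrium.
Solve x² + 2e-05x − 1.06e-08 = 0 → x = 9.32 × 10^-5 M
Fraction ionized = 9.32 × 10^-5 / 0.000528 = 0.1765 → 17.7%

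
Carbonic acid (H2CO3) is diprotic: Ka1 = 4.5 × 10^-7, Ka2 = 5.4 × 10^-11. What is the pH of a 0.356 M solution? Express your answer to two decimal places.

Ka1 ≫ Ka2, so treat the first dissociation as the only significant source of H+.
Ka1 = x²/(0.356 − x) = 4.5 × 10^-7
x ≈ √(4.5 × 10^-7 × 0.356) = 4.00 × 10^-4 M
pH = −log(4.00 × 10^-4) = 3.40

pH = 3.40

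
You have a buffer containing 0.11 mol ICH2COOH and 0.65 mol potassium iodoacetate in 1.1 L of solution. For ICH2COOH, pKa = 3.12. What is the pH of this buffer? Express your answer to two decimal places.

Henderson–Hasselbalch: pH = pKa + log([ICH2COO-]/[ICH2COOH]) = 3.12 + log(0.65/0.11)
pH = 3.12 + (+0.772) = 3.89

pH = 3.89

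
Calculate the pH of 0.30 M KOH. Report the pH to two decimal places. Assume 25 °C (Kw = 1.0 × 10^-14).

KOH is a strong base; [OH-] = 0.3 M.
pOH = -log(0.3) = 0.52
pH = 14.00 - 0.52 = 13.48

pH = 13.48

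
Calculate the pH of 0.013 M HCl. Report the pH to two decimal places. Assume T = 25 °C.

pH = 1.89

HCl is a strong acid and dissociates completely, so [H+] = 0.013 M.
pH = -log(0.013) = 1.89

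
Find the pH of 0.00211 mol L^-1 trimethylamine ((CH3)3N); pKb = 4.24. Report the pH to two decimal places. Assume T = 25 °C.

pH = 10.51

(CH3)3N + H2O ⇌ (CH3)3NH+ + OH-
Kb = 10^(−4.24) = 5.75 × 10^-5
From the ICE table, Kb = [OH-]²/(0.00211 − [OH-]) = 5.75 × 10^-5.
The 5% rule fails; solving [OH-]² + Kb·[OH-] − Kb·C₀ = 0 exactly:
[OH-] = (−Kb + √(Kb² + 4·Kb·C₀))/2 = 3.21 × 10^-4 M
pOH = 3.49, so pH = 14.00 − pOH = 10.51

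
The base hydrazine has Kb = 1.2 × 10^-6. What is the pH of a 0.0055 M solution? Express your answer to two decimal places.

N2H4 + H2O ⇌ N2H5+ + OH-
Kb = [OH-]²/(0.0055 − [OH-]) = 1.2 × 10^-6
Since Kb ≪ C₀, [OH-] ≈ √(Kb·C₀) = 8.12 × 10^-5 M.
pOH = −log(8.12 × 10^-5) = 4.09; pH = 14.00 − 4.09 = 9.91

pH = 9.91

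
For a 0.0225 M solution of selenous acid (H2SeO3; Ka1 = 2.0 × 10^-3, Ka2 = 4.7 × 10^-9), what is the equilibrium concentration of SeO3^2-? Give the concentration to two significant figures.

First ionization gives [H+] ≈ [HSeO3-] = 5.78 × 10^-3 M.
Second step: Ka2 = [H+][SeO3^2-]/[HSeO3-] ≈ [SeO3^2-] (since [H+] ≈ [HSeO3-]).
So [SeO3^2-] ≈ Ka2.

4.7 × 10^-9 M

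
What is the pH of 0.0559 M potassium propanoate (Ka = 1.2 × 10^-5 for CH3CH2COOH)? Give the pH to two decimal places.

CH3CH2COO- is the conjugate base of the weak acid CH3CH2COOH.
Kb = Kw/Ka = 1.0×10^-14 / 1.2 × 10^-5 = 8.33 × 10^-10
From the ICE table, Kb = [OH-]²/(0.0559 − [OH-]) = 8.33 × 10^-10.
Since Kb ≪ C₀, [OH-] ≈ √(Kb·C₀) = 6.82 × 10^-6 M.
([OH-]/C₀ = 0.012% < 5%, so the approximation holds.)
pOH = 5.17, so pH = 14.00 − pOH = 8.83

pH = 8.83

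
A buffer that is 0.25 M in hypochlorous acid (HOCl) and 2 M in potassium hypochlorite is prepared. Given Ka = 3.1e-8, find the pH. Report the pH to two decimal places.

pKa = −log(3.1 × 10^-8) = 7.509
pH = pKa + log([A⁻]/[HA]) = 7.509 + log(2/0.25)
pH = 7.509 + (+0.903) = 8.41

pH = 8.41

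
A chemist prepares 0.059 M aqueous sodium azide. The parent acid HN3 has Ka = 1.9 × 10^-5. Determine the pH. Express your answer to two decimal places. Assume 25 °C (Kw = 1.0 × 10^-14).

pH = 8.75

N3- is the conjugate base of the weak acid HN3.
Kb = Kw/Ka = 1.0×10^-14 / 1.9 × 10^-5 = 5.26 × 10^-10
From the ICE table, Kb = x²/(0.059 − x) = 5.26 × 10^-10.
Since Kb ≪ C₀, x ≈ √(Kb·C₀) = 5.57 × 10^-6 M.
Check: 0.0094% ionized — well under 5%, approximation valid.
pOH = 5.25, so pH = 14.00 − pOH = 8.75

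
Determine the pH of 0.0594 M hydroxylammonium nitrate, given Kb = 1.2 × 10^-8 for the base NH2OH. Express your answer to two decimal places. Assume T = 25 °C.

pH = 3.65

NH3OH+ is the conjugate acid of the weak base NH2OH.
Ka = Kw/Kb = 1.0×10^-14 / 1.2 × 10^-8 = 8.33 × 10^-7
From the ICE table, Ka = x²/(0.0594 − x) = 8.33 × 10^-7.
Neglecting x in the denominator: x = √(8.33 × 10^-7 × 0.0594) = 2.22 × 10^-4 M
Check: 0.37% ionized — well under 5%, approximation valid.
pH = −log[H+] = −log(2.22 × 10^-4) = 3.65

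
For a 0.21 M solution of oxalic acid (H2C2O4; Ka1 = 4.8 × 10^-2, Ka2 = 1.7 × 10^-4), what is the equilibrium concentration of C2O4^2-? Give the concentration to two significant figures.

1.7 × 10^-4 M

First ionization gives [H+] ≈ [HC2O4-] = 7.92 × 10^-2 M.
Second step: Ka2 = [H+][C2O4^2-]/[HC2O4-] ≈ [C2O4^2-] (since [H+] ≈ [HC2O4-]).
So [C2O4^2-] ≈ Ka2.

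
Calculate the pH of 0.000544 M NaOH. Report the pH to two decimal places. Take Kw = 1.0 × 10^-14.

pH = 10.74

NaOH is a strong base; [OH-] = 0.000544 M.
pOH = -log(0.000544) = 3.26
pH = 14.00 - 3.26 = 10.74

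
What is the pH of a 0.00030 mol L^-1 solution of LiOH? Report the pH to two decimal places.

pH = 10.48

LiOH is a strong base; [OH-] = 0.0003 M.
pOH = -log(0.0003) = 3.52
pH = 14.00 - 3.52 = 10.48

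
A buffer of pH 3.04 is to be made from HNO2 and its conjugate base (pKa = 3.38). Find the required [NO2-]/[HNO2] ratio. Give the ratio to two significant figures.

pH = pKa + log(r) ⇒ log(r) = 3.04 − 3.38 = -0.34
r = [NO2-]/[HNO2] = 10^(-0.34) = 0.457

ratio = 0.46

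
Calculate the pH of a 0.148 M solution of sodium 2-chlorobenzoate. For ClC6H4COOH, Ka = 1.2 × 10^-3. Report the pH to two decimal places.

pH = 8.05

ClC6H4COO- is the conjugate base of the weak acid ClC6H4COOH.
Kb = Kw/Ka = 1.0×10^-14 / 1.2 × 10^-3 = 8.33 × 10^-12
Kb = [OH-]²/(0.148 − [OH-]) = 8.33 × 10^-12
Assume [OH-] ≪ 0.148: [OH-] ≈ √(8.33 × 10^-12 × 0.148) = 1.11 × 10^-6 M
Check: 0.00075% ionized — well under 5%, approximation valid.
pOH = −log(1.11 × 10^-6) = 5.95; pH = 14.00 − 5.95 = 8.05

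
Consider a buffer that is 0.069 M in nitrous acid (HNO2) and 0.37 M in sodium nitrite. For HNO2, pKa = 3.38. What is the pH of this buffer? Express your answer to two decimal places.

pH = pKa + log([A⁻]/[HA]) = 3.38 + log(0.37/0.069)
pH = 3.38 + (+0.729) = 4.11

pH = 4.11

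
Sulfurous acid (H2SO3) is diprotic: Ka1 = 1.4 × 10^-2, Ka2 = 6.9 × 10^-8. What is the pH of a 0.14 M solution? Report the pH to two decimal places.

pH = 1.42

Ka1 ≫ Ka2, so treat the first dissociation as the only significant source of H+.
Ka1 = x²/(0.14 − x) = 1.4 × 10^-2
Solving the quadratic: x = (−Ka1 + √(Ka1² + 4·Ka1·C₀))/2 = 3.78 × 10^-2 M
pH = −log(3.78 × 10^-2) = 1.42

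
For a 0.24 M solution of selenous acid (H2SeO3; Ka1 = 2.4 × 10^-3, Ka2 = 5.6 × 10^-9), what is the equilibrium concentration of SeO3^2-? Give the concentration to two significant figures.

First ionization gives [H+] ≈ [HSeO3-] = 2.28 × 10^-2 M.
Second step: Ka2 = [H+][SeO3^2-]/[HSeO3-] ≈ [SeO3^2-] (since [H+] ≈ [HSeO3-]).
So [SeO3^2-] ≈ Ka2.

5.6 × 10^-9 M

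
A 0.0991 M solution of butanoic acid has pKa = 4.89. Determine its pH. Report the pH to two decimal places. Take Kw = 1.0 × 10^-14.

CH3(CH2)2COOH ⇌ CH3(CH2)2COO- + H+
Ka = 10^(−4.89) = 1.29 × 10^-5
Ka = x²/(0.0991 − x) = 1.29 × 10^-5
Neglecting x in the denominator: x = √(1.29 × 10^-5 × 0.0991) = 1.13 × 10^-3 M
(x/C₀ = 1.1% < 5%, so the approximation holds.)
pH = −log(1.13 × 10^-3) = 2.95

pH = 2.95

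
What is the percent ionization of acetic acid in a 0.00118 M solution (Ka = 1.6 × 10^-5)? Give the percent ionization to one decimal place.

CH3COOH ⇌ CH3COO- + H+; let x = [H+] at equilibrium.
Ka = x²/(C₀ − x); solving the quadratic gives x = 1.30 × 10^-4 M.
% ionization = x/C₀ × 100% = 1.30 × 10^-4/0.00118 × 100% = 11.0%

11.0%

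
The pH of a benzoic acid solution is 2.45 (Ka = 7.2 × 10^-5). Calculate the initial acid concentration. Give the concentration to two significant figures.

[H+] = 10^(-2.45) = 3.55 × 10^-3 M = x
Ka = x²/(C₀ − x) ⇒ C₀ = x + x²/Ka
C₀ = 3.55 × 10^-3 + (3.55 × 10^-3)²/(7.2 × 10^-5) = 1.79 × 10^-1 M

C₀ = 1.8 × 10^-1 M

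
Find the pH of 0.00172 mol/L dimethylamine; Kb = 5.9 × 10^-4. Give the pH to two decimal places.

(CH3)2NH + H2O ⇌ (CH3)2NH2+ + OH-
Let x = [OH-] at equilibrium. Kb = x²/(0.00172 − x).
x is not negligible relative to C₀; solve x² + 0.00059·x − 1.01e-06 = 0.
x = [−0.00059 + √(0.00059² + 4.06e-06)]/2 = 7.55 × 10^-4 M
pOH = 3.12, so pH = 14.00 − pOH = 10.88

pH = 10.88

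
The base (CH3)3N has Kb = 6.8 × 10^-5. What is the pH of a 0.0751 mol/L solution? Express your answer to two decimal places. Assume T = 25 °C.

pH = 11.35

(CH3)3N + H2O ⇌ (CH3)3NH+ + OH-
From the ICE table, Kb = [OH-]²/(0.0751 − [OH-]) = 6.8 × 10^-5.
Since Kb ≪ C₀, [OH-] ≈ √(Kb·C₀) = 2.26 × 10^-3 M.
([OH-]/C₀ = 3% < 5%, so the approximation holds.)
pOH = 2.65, so pH = 14.00 − pOH = 11.35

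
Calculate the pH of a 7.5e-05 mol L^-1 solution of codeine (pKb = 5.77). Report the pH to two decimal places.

C18H21NO3 + H2O ⇌ C18H22NO3+ + OH-
Kb = 10^(−5.77) = 1.70 × 10^-6
From the ICE table, Kb = [OH-]²/(7.5e-05 − [OH-]) = 1.70 × 10^-6.
Here C₀/Kb ≈ 44.1, so the small-[OH-] approximation fails. Use the quadratic:
[OH-] = [−1.7e-06 + √(1.7e-06² + 5.1e-10)]/2 = 1.05 × 10^-5 M
pOH = 4.98, so pH = 14.00 − pOH = 9.02

pH = 9.02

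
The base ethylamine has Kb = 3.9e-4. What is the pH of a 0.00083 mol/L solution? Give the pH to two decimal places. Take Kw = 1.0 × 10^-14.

C2H5NH2 + H2O ⇌ C2H5NH3+ + OH-
From the ICE table, Kb = [OH-]²/(0.00083 − [OH-]) = 3.9 × 10^-4.
[OH-] is not negligible relative to C₀; solve [OH-]² + 0.00039·[OH-] − 3.24e-07 = 0.
[OH-] = (−Kb + √(Kb² + 4·Kb·C₀))/2 = 4.06 × 10^-4 M
pOH = 3.39, so pH = 14.00 − pOH = 10.61

pH = 10.61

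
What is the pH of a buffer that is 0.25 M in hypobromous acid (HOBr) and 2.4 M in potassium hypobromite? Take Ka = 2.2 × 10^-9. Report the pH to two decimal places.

pKa = −log(2.2 × 10^-9) = 8.658
Using pH = pKa + log([base]/[acid]) with [base]/[acid] = 2.4/0.25:
pH = 8.658 + (+0.982) = 9.64

pH = 9.64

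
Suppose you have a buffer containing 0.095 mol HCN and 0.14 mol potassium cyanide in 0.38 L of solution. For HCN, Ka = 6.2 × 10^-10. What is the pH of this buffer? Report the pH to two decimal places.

pKa = −log(6.2 × 10^-10) = 9.208
Using pH = pKa + log([base]/[acid]) with [base]/[acid] = 0.14/0.095:
pH = 9.208 + (+0.168) = 9.38

pH = 9.38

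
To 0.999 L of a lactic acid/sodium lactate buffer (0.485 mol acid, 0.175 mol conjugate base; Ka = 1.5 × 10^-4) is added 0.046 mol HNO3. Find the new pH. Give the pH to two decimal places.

After neutralization: n(CH3CH(OH)COOH) = 0.531 mol, n(CH3CH(OH)COO-) = 0.129 mol.
pKa = −log(1.5 × 10^-4) = 3.824
pH = pKa + log([A⁻]/[HA]) = 3.824 + log(0.129/0.531) = 3.824 -0.615

pH = 3.21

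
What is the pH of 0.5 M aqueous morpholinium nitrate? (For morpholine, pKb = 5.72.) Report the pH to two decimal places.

pH = 4.29

C4H8ONH2+ is the conjugate acid of the weak base C4H8ONH.
Kb = 10^(−5.72) = 1.91 × 10^-6
Ka = Kw/Kb = 1.0×10^-14 / 1.91 × 10^-6 = 5.24 × 10^-9
Ka = [H+]²/(0.5 − [H+]) = 5.24 × 10^-9
Since Ka ≪ C₀, [H+] ≈ √(Ka·C₀) = 5.12 × 10^-5 M.
([H+]/C₀ = 0.01% < 5%, so the approximation holds.)
pH = −log[H+] = −log(5.12 × 10^-5) = 4.29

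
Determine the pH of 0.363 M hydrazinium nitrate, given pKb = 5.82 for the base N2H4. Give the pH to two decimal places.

pH = 4.31

N2H5+ is the conjugate acid of the weak base N2H4.
Kb = 10^(−5.82) = 1.51 × 10^-6
Ka = Kw/Kb = 1.0×10^-14 / 1.51 × 10^-6 = 6.62 × 10^-9
From the ICE table, Ka = [H+]²/(0.363 − [H+]) = 6.62 × 10^-9.
Since Ka ≪ C₀, [H+] ≈ √(Ka·C₀) = 4.90 × 10^-5 M.
pH = −log(4.90 × 10^-5) = 4.31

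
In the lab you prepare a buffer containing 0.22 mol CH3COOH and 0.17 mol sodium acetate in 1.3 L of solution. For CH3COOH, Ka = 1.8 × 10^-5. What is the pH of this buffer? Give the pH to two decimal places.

pKa = −log(1.8 × 10^-5) = 4.745
Henderson–Hasselbalch: pH = pKa + log([CH3COO-]/[CH3COOH]) = 4.745 + log(0.17/0.22)
pH = 4.745 + (-0.112) = 4.63

pH = 4.63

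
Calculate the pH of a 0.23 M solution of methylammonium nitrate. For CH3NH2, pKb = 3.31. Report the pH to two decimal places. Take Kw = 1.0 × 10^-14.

CH3NH3+ is the conjugate acid of the weak base CH3NH2.
Kb = 10^(−3.31) = 4.90 × 10^-4
Ka = Kw/Kb = 1.0×10^-14 / 4.90 × 10^-4 = 2.04 × 10^-11
Ka = x²/(0.23 − x) = 2.04 × 10^-11
Assume x ≪ 0.23: x ≈ √(2.04 × 10^-11 × 0.23) = 2.17 × 10^-6 M
(x/C₀ = 0.00094% < 5%, so the approximation holds.)
pH = −log[H+] = −log(2.17 × 10^-6) = 5.66

pH = 5.66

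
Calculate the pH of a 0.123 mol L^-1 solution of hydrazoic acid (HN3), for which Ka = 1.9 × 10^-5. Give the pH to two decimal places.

pH = 2.82

HN3 ⇌ N3- + H+
Ka = [H+]²/(0.123 − [H+]) = 1.9 × 10^-5
Since Ka ≪ C₀, [H+] ≈ √(Ka·C₀) = 1.53 × 10^-3 M.
Check: 1.2% ionized — well under 5%, approximation valid.
pH = −log(1.53 × 10^-3) = 2.82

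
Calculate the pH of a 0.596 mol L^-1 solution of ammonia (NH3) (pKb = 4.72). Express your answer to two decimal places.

NH3 + H2O ⇌ NH4+ + OH-
Kb = 10^(−4.72) = 1.91 × 10^-5
From the ICE table, Kb = [OH-]²/(0.596 − [OH-]) = 1.91 × 10^-5.
Neglecting [OH-] in the denominator: [OH-] = √(1.91 × 10^-5 × 0.596) = 3.37 × 10^-3 M
([OH-]/C₀ = 0.57% < 5%, so the approximation holds.)
pOH = −log(3.37 × 10^-3) = 2.47; pH = 14.00 − 2.47 = 11.53

pH = 11.53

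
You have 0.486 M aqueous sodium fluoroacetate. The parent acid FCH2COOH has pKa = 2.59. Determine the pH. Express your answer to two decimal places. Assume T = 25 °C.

pH = 8.14

FCH2COO- is the conjugate base of the weak acid FCH2COOH.
Ka = 10^(−2.59) = 2.57 × 10^-3
Kb = Kw/Ka = 1.0×10^-14 / 2.57 × 10^-3 = 3.89 × 10^-12
From the ICE table, Kb = [OH-]²/(0.486 − [OH-]) = 3.89 × 10^-12.
Neglecting [OH-] in the denominator: [OH-] = √(3.89 × 10^-12 × 0.486) = 1.37 × 10^-6 M
([OH-]/C₀ = 0.00028% < 5%, so the approximation holds.)
pOH = 5.86, so pH = 14.00 − pOH = 8.14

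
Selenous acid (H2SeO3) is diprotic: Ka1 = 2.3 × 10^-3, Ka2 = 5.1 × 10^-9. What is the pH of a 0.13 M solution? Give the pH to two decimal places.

pH = 1.79

Ka1 ≫ Ka2, so treat the first dissociation as the only significant source of H+.
Ka1 = x²/(0.13 − x) = 2.3 × 10^-3
Solving the quadratic: x = (−Ka1 + √(Ka1² + 4·Ka1·C₀))/2 = 1.62 × 10^-2 M
pH = −log(1.62 × 10^-2) = 1.79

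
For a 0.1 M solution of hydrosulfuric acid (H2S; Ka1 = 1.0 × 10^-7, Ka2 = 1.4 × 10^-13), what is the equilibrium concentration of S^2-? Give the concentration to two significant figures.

1.4 × 10^-13 M

First ionization gives [H+] ≈ [HS-] = 1.00 × 10^-4 M.
Second step: Ka2 = [H+][S^2-]/[HS-] ≈ [S^2-] (since [H+] ≈ [HS-]).
So [S^2-] ≈ Ka2.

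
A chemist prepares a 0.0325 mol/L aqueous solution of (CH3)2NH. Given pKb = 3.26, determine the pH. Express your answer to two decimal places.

pH = 11.60

(CH3)2NH + H2O ⇌ (CH3)2NH2+ + OH-
Kb = 10^(−3.26) = 5.50 × 10^-4
From the ICE table, Kb = [OH-]²/(0.0325 − [OH-]) = 5.50 × 10^-4.
Here C₀/Kb ≈ 59.1, so the small-[OH-] approximation fails. Use the quadratic:
[OH-] = (−Kb + √(Kb² + 4·Kb·C₀))/2 = 3.96 × 10^-3 M
pOH = −log(3.96 × 10^-3) = 2.40; pH = 14.00 − 2.40 = 11.60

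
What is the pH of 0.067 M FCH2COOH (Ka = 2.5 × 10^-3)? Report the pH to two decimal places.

FCH2COOH ⇌ FCH2COO- + H+
From the ICE table, Ka = x²/(0.067 − x) = 2.5 × 10^-3.
x is not negligible relative to C₀; solve x² + 0.0025·x − 0.000168 = 0.
x = (−Ka + √(Ka² + 4·Ka·C₀))/2 = 1.18 × 10^-2 M
pH = −log[H+] = −log(1.18 × 10^-2) = 1.93

pH = 1.93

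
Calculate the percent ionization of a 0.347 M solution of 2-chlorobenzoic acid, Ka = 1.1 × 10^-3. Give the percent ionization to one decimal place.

ClC6H4COOH ⇌ ClC6H4COO- + H+; let x = [H+] at equilibrium.
Solve x² + 0.0011x − 0.000382 = 0 → x = 1.90 × 10^-2 M
Fraction ionized = 1.90 × 10^-2 / 0.347 = 0.0548 → 5.5%

5.5%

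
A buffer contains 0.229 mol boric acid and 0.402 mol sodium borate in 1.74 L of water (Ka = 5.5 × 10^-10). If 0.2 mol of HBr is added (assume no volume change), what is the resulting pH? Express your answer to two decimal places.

Added H+ converts B(OH)4- to B(OH)3: B(OH)3 → 0.429 mol, B(OH)4- → 0.202 mol.
pKa = −log(5.5 × 10^-10) = 9.260
pH = pKa + log(n_B(OH)4-/n_B(OH)3) = 9.260 + log(0.202/0.429) = 9.260 + (-0.327)

pH = 8.93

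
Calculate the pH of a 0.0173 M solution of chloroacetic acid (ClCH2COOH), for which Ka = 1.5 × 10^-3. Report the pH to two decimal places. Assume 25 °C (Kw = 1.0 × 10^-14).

ClCH2COOH ⇌ ClCH2COO- + H+
From the ICE table, Ka = [H+]²/(0.0173 − [H+]) = 1.5 × 10^-3.
The 5% rule fails; solving [H+]² + Ka·[H+] − Ka·C₀ = 0 exactly:
[H+] = (−Ka + √(Ka² + 4·Ka·C₀))/2 = 4.40 × 10^-3 M
pH = −log(4.40 × 10^-3) = 2.36

pH = 2.36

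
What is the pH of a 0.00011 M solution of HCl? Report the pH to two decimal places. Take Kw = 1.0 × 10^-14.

pH = 3.96

HCl is a strong acid and dissociates completely, so [H+] = 0.00011 M.
pH = -log(0.00011) = 3.96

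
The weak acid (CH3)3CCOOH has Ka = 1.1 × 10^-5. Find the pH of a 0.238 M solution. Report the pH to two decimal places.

pH = 2.79

(CH3)3CCOOH ⇌ (CH3)3CCOO- + H+
Ka = [H+]²/(0.238 − [H+]) = 1.1 × 10^-5
Assume [H+] ≪ 0.238: [H+] ≈ √(1.1 × 10^-5 × 0.238) = 1.62 × 10^-3 M
([H+]/C₀ = 0.68% < 5%, so the approximation holds.)
pH = −log(1.62 × 10^-3) = 2.79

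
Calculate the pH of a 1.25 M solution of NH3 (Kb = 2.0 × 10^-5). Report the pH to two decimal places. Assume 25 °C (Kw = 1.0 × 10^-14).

pH = 11.70

NH3 + H2O ⇌ NH4+ + OH-
From the ICE table, Kb = x²/(1.25 − x) = 2.0 × 10^-5.
Since Kb ≪ C₀, x ≈ √(Kb·C₀) = 5.00 × 10^-3 M.
(x/C₀ = 0.4% < 5%, so the approximation holds.)
pOH = −log(5.00 × 10^-3) = 2.30; pH = 14.00 − 2.30 = 11.70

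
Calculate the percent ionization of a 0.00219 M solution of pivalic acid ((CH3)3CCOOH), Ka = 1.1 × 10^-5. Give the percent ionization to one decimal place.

6.8%

(CH3)3CCOOH ⇌ (CH3)3CCOO- + H+; let x = [H+] at equilibrium.
Solve x² + 1.1e-05x − 2.41e-08 = 0 → x = 1.50 × 10^-4 M
Fraction ionized = 1.50 × 10^-4 / 0.00219 = 0.0685 → 6.8%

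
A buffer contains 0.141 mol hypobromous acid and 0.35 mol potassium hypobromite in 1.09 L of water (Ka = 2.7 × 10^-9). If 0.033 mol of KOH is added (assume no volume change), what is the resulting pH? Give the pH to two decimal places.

OH- converts HOBr to OBr-: HOBr → 0.108 mol, OBr- → 0.383 mol.
pKa = −log(2.7 × 10^-9) = 8.569
pH = pKa + log(n_OBr-/n_HOBr) = 8.569 + log(0.383/0.108) = 8.569 + (+0.550)

pH = 9.12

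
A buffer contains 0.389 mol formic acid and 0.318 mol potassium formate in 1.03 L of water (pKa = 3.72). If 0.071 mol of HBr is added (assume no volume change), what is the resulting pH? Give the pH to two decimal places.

Added H+ converts HCOO- to HCOOH: HCOOH → 0.46 mol, HCOO- → 0.247 mol.
pH = pKa + log([A⁻]/[HA]) = 3.72 + log(0.247/0.46) = 3.72 -0.270

pH = 3.45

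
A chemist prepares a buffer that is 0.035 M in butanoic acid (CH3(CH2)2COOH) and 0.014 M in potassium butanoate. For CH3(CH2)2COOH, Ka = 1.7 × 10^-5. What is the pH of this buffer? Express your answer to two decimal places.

pH = 4.37

pKa = −log(1.7 × 10^-5) = 4.770
pH = pKa + log([A⁻]/[HA]) = 4.770 + log(0.014/0.035)
pH = 4.770 + (-0.398) = 4.37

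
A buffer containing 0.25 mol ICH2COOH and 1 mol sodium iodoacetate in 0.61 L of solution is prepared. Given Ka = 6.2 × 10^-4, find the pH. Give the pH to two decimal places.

pKa = −log(6.2 × 10^-4) = 3.208
Henderson–Hasselbalch: pH = pKa + log([ICH2COO-]/[ICH2COOH]) = 3.208 + log(1/0.25)
pH = 3.208 + (+0.602) = 3.81

pH = 3.81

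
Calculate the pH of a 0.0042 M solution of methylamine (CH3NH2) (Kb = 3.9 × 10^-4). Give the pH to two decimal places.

CH3NH2 + H2O ⇌ CH3NH3+ + OH-
From the ICE table, Kb = [OH-]²/(0.0042 − [OH-]) = 3.9 × 10^-4.
The 5% rule fails; solving [OH-]² + Kb·[OH-] − Kb·C₀ = 0 exactly:
[OH-] = [−0.00039 + √(0.00039² + 6.55e-06)]/2 = 1.10 × 10^-3 M
pOH = 2.96, so pH = 14.00 − pOH = 11.04

pH = 11.04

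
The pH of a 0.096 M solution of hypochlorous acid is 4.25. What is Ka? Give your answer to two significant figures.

[H+] = 10^(-4.25) = 5.62 × 10^-5 M
At equilibrium [HA] = 0.096 − 5.62 × 10^-5 = 9.59 × 10^-2 M
Ka = [H+][A-]/[HA] = (5.62 × 10^-5)² / 9.59 × 10^-2 = 3.3 × 10^-8

Ka = 3.3 × 10^-8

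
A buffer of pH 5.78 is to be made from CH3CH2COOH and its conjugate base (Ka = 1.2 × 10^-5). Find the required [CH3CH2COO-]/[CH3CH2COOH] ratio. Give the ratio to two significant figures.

pKa = -log(1.2 × 10^-5) = 4.921
pH = pKa + log(r) ⇒ log(r) = 5.78 − 4.921 = +0.859
r = [CH3CH2COO-]/[CH3CH2COOH] = 10^(+0.859) = 7.23

ratio = 7.2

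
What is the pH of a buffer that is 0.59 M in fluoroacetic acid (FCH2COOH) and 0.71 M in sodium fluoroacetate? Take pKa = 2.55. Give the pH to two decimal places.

Henderson–Hasselbalch: pH = pKa + log([FCH2COO-]/[FCH2COOH]) = 2.55 + log(0.71/0.59)
pH = 2.55 + (+0.080) = 2.63

pH = 2.63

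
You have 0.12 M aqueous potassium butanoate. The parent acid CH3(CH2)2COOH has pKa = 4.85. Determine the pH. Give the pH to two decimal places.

CH3(CH2)2COO- is the conjugate base of the weak acid CH3(CH2)2COOH.
Ka = 10^(−4.85) = 1.41 × 10^-5
Kb = Kw/Ka = 1.0×10^-14 / 1.41 × 10^-5 = 7.09 × 10^-10
From the ICE table, Kb = x²/(0.12 − x) = 7.09 × 10^-10.
Neglecting x in the denominator: x = √(7.09 × 10^-10 × 0.12) = 9.22 × 10^-6 M
pOH = 5.04, so pH = 14.00 − pOH = 8.96

pH = 8.96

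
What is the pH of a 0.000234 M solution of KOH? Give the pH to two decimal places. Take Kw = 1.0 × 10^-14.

KOH is a strong base; [OH-] = 0.000234 M.
pOH = -log(0.000234) = 3.63
pH = 14.00 - 3.63 = 10.37

pH = 10.37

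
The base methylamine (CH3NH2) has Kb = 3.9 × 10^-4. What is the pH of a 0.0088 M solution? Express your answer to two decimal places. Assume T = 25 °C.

CH3NH2 + H2O ⇌ CH3NH3+ + OH-
Kb = x²/(0.0088 − x) = 3.9 × 10^-4
x is not negligible relative to C₀; solve x² + 0.00039·x − 3.43e-06 = 0.
x = (−Kb + √(Kb² + 4·Kb·C₀))/2 = 1.67 × 10^-3 M
pOH = 2.78, so pH = 14.00 − pOH = 11.22

pH = 11.22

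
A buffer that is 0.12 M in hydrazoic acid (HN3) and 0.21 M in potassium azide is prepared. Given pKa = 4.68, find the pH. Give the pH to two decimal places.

pH = 4.92

Henderson–Hasselbalch: pH = pKa + log([N3-]/[HN3]) = 4.68 + log(0.21/0.12)
pH = 4.68 + (+0.243) = 4.92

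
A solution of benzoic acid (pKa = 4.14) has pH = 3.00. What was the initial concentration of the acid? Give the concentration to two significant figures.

C₀ = 1.5 × 10^-2 M

[H+] = 10^(-3.00) = 1.00 × 10^-3 M = x
Ka = 10^(−4.14) = 7.24 × 10^-5
Ka = x²/(C₀ − x) ⇒ C₀ = x + x²/Ka
C₀ = 1.00 × 10^-3 + (1.00 × 10^-3)²/(7.24 × 10^-5) = 1.48 × 10^-2 M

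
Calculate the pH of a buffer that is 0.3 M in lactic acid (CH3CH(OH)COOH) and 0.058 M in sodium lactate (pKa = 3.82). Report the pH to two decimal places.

Henderson–Hasselbalch: pH = pKa + log([CH3CH(OH)COO-]/[CH3CH(OH)COOH]) = 3.82 + log(0.058/0.3)
pH = 3.82 + (-0.714) = 3.11

pH = 3.11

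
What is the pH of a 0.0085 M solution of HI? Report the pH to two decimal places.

HI is a strong acid and dissociates completely, so [H+] = 0.0085 M.
pH = -log(0.0085) = 2.07

pH = 2.07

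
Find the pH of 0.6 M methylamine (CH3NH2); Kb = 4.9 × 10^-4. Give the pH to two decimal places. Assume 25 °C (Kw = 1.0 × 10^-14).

pH = 12.23

CH3NH2 + H2O ⇌ CH3NH3+ + OH-
From the ICE table, Kb = [OH-]²/(0.6 − [OH-]) = 4.9 × 10^-4.
Neglecting [OH-] in the denominator: [OH-] = √(4.9 × 10^-4 × 0.6) = 1.71 × 10^-2 M
([OH-]/C₀ = 2.9% < 5%, so the approximation holds.)
pOH = 1.77, so pH = 14.00 − pOH = 12.23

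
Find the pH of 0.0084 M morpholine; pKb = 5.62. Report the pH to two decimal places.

pH = 10.15

C4H8ONH + H2O ⇌ C4H8ONH2+ + OH-
Kb = 10^(−5.62) = 2.40 × 10^-6
From the ICE table, Kb = [OH-]²/(0.0084 − [OH-]) = 2.40 × 10^-6.
Since Kb ≪ C₀, [OH-] ≈ √(Kb·C₀) = 1.42 × 10^-4 M.
pOH = 3.85, so pH = 14.00 − pOH = 10.15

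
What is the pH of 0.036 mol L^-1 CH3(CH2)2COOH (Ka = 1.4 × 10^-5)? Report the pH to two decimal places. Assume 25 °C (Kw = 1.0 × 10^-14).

CH3(CH2)2COOH ⇌ CH3(CH2)2COO- + H+
Let x = [H+] at equilibrium. Ka = x²/(0.036 − x).
Neglecting x in the denominator: x = √(1.4 × 10^-5 × 0.036) = 7.10 × 10^-4 M
pH = −log(7.10 × 10^-4) = 3.15

pH = 3.15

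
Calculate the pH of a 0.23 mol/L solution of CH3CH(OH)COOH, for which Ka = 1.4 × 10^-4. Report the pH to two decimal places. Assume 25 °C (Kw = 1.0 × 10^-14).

CH3CH(OH)COOH ⇌ CH3CH(OH)COO- + H+
Ka = [H+]²/(0.23 − [H+]) = 1.4 × 10^-4
Neglecting [H+] in the denominator: [H+] = √(1.4 × 10^-4 × 0.23) = 5.67 × 10^-3 M
pH = −log[H+] = −log(5.67 × 10^-3) = 2.25

pH = 2.25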